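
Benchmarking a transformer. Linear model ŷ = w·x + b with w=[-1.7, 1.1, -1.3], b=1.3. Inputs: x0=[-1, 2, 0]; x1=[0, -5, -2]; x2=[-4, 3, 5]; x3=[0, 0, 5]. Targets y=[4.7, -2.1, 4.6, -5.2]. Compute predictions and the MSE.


ŷ0 = (-1.7)·(-1) + (1.1)·(2) + (-1.3)·(0) + 1.3 = 5.2
ŷ1 = (-1.7)·(0) + (1.1)·(-5) + (-1.3)·(-2) + 1.3 = -1.6
ŷ2 = (-1.7)·(-4) + (1.1)·(3) + (-1.3)·(5) + 1.3 = 4.9
ŷ3 = (-1.7)·(0) + (1.1)·(0) + (-1.3)·(5) + 1.3 = -5.2
errors² = [0.25, 0.25, 0.09, 0.0]
MSE = 0.5900/4 = 0.1475

0.1475


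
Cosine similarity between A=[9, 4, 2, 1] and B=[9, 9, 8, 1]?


A·B = 9·9 + 4·9 + 2·8 + 1·1 = 134
‖A‖ = √102 = 10.0995, ‖B‖ = √227 = 15.0665
cos = 134/(√102·√227) = 134/√23154 = 0.8806

0.8806


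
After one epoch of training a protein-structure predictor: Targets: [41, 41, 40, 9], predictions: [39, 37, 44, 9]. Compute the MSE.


Squared errors: (41-39)²=4, (41-37)²=16, (40-44)²=16, (9-9)²=0
Sum = 36
MSE = 36/4 = 9

9


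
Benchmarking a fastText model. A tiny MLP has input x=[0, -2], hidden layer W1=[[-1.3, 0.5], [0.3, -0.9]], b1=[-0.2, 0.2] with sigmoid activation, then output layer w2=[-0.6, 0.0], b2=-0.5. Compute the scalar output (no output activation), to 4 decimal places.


z1[0] = (-1.3)·(0) + (0.5)·(-2) - 0.2 = -1.2
z1[1] = (0.3)·(0) + (-0.9)·(-2) + 0.2 = 2.0
h = sigmoid(z1) = [0.2315, 0.8808]
output = (-0.6)·(0.2315) + (0.0)·(0.8808) - 0.5 = -0.6389

-0.6389


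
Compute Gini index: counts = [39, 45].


Probabilities: [39/84, 45/84] ≈ [0.4643, 0.5357]
Σpᵢ² = (1521 + 2025)/84² = 3546/7056
Gini = 1 - Σpᵢ² = 1 - 3546/7056 = 0.4974

0.4974


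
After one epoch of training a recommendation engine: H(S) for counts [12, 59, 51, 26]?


Probabilities: [12/148, 59/148, 51/148, 26/148] ≈ [0.0811, 0.3986, 0.3446, 0.1757]
H = -((12/148)·log₂(12/148) + (59/148)·log₂(59/148) + (51/148)·log₂(51/148) + (26/148)·log₂(26/148))
  = 1.7932 bits

1.7932 bits


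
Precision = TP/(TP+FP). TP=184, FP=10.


Precision = TP/(TP+FP)
= 184/(184+10)
= 184/194 = 94.85%

94.85%


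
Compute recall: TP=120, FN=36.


Recall = TP/(TP+FN)
= 120/(120+36)
= 120/156 = 76.92%

76.92%


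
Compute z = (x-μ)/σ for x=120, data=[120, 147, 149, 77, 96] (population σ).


μ = 117.8, σ = 28.1808
z = (120 - 117.8)/28.1808 = 0.0781

0.0781


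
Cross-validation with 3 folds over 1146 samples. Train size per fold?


Fold size = 1146/3 = 382
Training per fold = 1146 - 382 = 764

764


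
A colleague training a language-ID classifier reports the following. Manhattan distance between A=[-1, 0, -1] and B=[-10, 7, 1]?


d = |-1+ 10| + |0-7| + |-1-1|
  = 9 + 7 + 2
  = 18

18


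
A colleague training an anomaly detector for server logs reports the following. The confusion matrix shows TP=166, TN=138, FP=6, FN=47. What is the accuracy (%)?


Accuracy = (TP+TN)/(TP+TN+FP+FN)
= (166+138)/(357)
= 304/357 = 85.15%

85.15%


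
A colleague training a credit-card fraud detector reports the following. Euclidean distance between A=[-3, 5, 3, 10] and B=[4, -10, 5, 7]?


d = √((-3-4)² + (5+ 10)² + (3-5)² + (10-7)²)
  = √(49 + 225 + 4 + 9)
  = √287 = 16.9411

16.9411


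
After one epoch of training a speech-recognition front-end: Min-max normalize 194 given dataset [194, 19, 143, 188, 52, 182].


min=19, max=194
(194-19)/(194-19) = 175/175 = 1.0

1.0


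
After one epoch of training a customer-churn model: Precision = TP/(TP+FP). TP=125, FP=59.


Precision = TP/(TP+FP)
= 125/(125+59)
= 125/184 = 67.93%

67.93%


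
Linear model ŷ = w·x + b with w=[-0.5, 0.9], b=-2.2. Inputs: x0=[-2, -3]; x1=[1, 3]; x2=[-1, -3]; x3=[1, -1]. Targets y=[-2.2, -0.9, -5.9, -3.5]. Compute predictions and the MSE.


ŷ0 = (-0.5)·(-2) + (0.9)·(-3) - 2.2 = -3.9
ŷ1 = (-0.5)·(1) + (0.9)·(3) - 2.2 = 0.0
ŷ2 = (-0.5)·(-1) + (0.9)·(-3) - 2.2 = -4.4
ŷ3 = (-0.5)·(1) + (0.9)·(-1) - 2.2 = -3.6
errors² = [2.89, 0.81, 2.25, 0.01]
MSE = 5.9600/4 = 1.49

1.49


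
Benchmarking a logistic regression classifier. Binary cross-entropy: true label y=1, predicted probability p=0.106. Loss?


BCE = -[y·ln(p) + (1-y)·ln(1-p)]
= -1·ln(0.106) - 0
= -ln(0.106) = 2.2443

2.2443


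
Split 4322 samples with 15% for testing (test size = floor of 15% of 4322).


Test = ⌊4322·15/100⌋ = 648
Train = 4322 - 648 = 3674

Train: 3674, Test: 648


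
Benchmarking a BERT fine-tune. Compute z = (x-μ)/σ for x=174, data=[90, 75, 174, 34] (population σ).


μ = 93.25, σ = 50.9283
z = (174 - 93.25)/50.9283 = 1.5856

1.5856


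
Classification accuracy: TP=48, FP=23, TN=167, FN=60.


Accuracy = (TP+TN)/(TP+TN+FP+FN)
= (48+167)/(298)
= 215/298 = 72.15%

72.15%


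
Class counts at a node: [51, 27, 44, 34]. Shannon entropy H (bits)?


Probabilities: [51/156, 27/156, 44/156, 34/156] ≈ [0.3269, 0.1731, 0.2821, 0.2179]
H = -((51/156)·log₂(51/156) + (27/156)·log₂(27/156) + (44/156)·log₂(44/156) + (34/156)·log₂(34/156))
  = 1.9593 bits

1.9593 bits


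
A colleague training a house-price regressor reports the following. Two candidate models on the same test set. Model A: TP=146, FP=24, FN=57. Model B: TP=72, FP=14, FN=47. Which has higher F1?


Model A: P=146/170=0.8588, R=146/203=0.7192, F1=2PR/(P+R)=2TP/(2TP+FP+FN)=292/373=0.7828
Model B: P=72/86=0.8372, R=72/119=0.605, F1=2PR/(P+R)=2TP/(2TP+FP+FN)=144/205=0.7024
0.7828 > 0.7024 → Model A

Model A


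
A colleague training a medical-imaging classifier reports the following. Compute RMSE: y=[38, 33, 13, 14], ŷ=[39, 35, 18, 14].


MSE = 30/4 = 7.5
RMSE = √(30/4) = 2.7386

2.7386


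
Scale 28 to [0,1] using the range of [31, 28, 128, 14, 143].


min=14, max=143
(28-14)/(143-14) = 14/129 = 0.1085

0.1085


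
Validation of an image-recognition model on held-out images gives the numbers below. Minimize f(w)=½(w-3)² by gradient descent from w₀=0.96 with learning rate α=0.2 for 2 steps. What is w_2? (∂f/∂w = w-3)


step 1: grad = 0.96-3 = -2.04; w = 0.96 - 0.2·(-2.04) = 1.368
step 2: grad = 1.368-3 = -1.632; w = 1.368 - 0.2·(-1.632) = 1.6944

1.6944


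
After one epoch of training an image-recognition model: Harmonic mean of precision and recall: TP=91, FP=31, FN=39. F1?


Precision = 91/122 = 0.7459
Recall = 91/130 = 0.7
F1 = 2·P·R/(P+R) = 2·TP/(2·TP+FP+FN) = 182/(182+31+39) = 182/252 = 0.7222

0.7222


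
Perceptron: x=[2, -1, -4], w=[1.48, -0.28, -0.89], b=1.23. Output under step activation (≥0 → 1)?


z = (2)·(1.48) + (-1)·(-0.28) + (-4)·(-0.89) + 1.23
  = 8.03
step(z) = 1 (z≥0)

1


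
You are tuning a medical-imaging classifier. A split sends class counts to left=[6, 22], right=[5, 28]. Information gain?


Parent = [11, 50], H_parent = 0.6808
H_left = 0.7496 (n=28), H_right = 0.6136 (n=33)
H_children = (28/61)·0.7496 + (33/61)·0.6136 = 0.676
IG = 0.6808 - 0.676 = 0.0048

0.0048


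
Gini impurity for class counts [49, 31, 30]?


Probabilities: [49/110, 31/110, 30/110] ≈ [0.4455, 0.2818, 0.2727]
Σpᵢ² = (2401 + 961 + 900)/110² = 4262/12100
Gini = 1 - Σpᵢ² = 1 - 4262/12100 = 0.6478

0.6478


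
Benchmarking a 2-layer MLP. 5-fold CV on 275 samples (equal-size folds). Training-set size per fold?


Fold size = 275/5 = 55
Training per fold = 275 - 55 = 220

220


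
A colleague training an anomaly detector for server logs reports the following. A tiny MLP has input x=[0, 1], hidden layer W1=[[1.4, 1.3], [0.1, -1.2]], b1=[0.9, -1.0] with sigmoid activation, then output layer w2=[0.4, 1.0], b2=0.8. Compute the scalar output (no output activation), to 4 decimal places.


z1[0] = (1.4)·(0) + (1.3)·(1) + 0.9 = 2.2
z1[1] = (0.1)·(0) + (-1.2)·(1) - 1.0 = -2.2
h = sigmoid(z1) = [0.9002, 0.0998]
output = (0.4)·(0.9002) + (1.0)·(0.0998) + 0.8 = 1.2599

1.2599


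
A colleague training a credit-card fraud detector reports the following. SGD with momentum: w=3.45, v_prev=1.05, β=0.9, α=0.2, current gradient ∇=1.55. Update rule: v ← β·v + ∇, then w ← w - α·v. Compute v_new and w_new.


v_new = 0.9·1.05 + 1.55 = 0.945 + 1.55 = 2.495
w_new = 3.45 - 0.2·2.495 = 3.45 - 0.499 = 2.951

v_new=2.495, w_new=2.951


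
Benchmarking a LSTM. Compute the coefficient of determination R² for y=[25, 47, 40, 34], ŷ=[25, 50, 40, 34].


ȳ = 36.5
SS_res = Σ(y-ŷ)² = 9
SS_tot = Σ(y-ȳ)² = 261
R² = 1 - SS_res/SS_tot = 1 - 0.0345 = 0.9655

0.9655


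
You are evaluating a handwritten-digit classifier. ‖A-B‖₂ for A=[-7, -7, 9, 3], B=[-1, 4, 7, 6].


d = √((-7+ 1)² + (-7-4)² + (9-7)² + (3-6)²)
  = √(36 + 121 + 4 + 9)
  = √170 = 13.0384

13.0384


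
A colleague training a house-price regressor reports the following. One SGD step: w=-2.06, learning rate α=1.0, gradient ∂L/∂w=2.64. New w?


w_new = w - α·∇
= -2.06 - 1.0·2.64
= -2.06 - 2.64
= -4.7

-4.7


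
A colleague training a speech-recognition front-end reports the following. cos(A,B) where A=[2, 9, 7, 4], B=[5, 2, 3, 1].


A·B = 2·5 + 9·2 + 7·3 + 4·1 = 53
‖A‖ = √150 = 12.2474, ‖B‖ = √39 = 6.245
cos = 53/(√150·√39) = 53/√5850 = 0.6929

0.6929


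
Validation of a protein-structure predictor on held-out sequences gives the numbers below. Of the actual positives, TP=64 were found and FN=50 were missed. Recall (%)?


Recall = TP/(TP+FN)
= 64/(64+50)
= 64/114 = 56.14%

56.14%


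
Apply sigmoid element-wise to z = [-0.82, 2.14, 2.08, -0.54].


σ(-0.82) = 1/(1+e^0.82) = 0.3058
σ(2.14) = 1/(1+e^-2.14) = 0.8947
σ(2.08) = 1/(1+e^-2.08) = 0.8889
σ(-0.54) = 1/(1+e^0.54) = 0.3682
result = [0.3058, 0.8947, 0.8889, 0.3682]

[0.3058, 0.8947, 0.8889, 0.3682]


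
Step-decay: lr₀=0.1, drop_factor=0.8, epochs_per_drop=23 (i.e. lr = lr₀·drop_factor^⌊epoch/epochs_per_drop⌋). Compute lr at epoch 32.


n_drops = ⌊32/23⌋ = 1
lr = 0.1·0.8^1 = 0.1·0.8 = 0.08

0.08


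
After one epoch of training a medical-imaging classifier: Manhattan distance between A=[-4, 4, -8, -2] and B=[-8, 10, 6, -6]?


d = |-4+ 8| + |4-10| + |-8-6| + |-2+ 6|
  = 4 + 6 + 14 + 4
  = 28

28


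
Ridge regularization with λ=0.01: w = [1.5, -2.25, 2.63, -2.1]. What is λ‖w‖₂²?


‖w‖₂² = (1.5)² + (-2.25)² + (2.63)² + (-2.1)²
     = 2.25 + 5.0625 + 6.9169 + 4.41
     = 18.6394
λ·‖w‖₂² = 0.01·18.6394 = 0.186394

0.186394


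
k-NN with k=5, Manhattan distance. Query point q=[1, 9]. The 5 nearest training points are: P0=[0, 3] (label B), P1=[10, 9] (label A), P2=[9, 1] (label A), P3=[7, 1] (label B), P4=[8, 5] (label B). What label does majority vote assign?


d(q,P0) = 7  (label B)
d(q,P1) = 9  (label A)
d(q,P2) = 16  (label A)
d(q,P3) = 14  (label B)
d(q,P4) = 11  (label B)
Votes: A=2, B=3
Majority → B

B


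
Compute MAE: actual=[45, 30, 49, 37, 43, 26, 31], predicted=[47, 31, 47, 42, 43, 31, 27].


Absolute errors: |45-47|=2, |30-31|=1, |49-47|=2, |37-42|=5, |43-43|=0, |26-31|=5, |31-27|=4
Sum = 19
MAE = 19/7 = 19/7

19/7


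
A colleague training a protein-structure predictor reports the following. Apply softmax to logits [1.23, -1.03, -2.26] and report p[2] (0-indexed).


Exponentials: e^1.23=3.4212, e^-1.03=0.357, e^-2.26=0.1044
Sum = 3.8826
Softmax = [0.8812, 0.092, 0.0269]
p[2] = 0.1044/3.8826 = 0.0269

0.0269


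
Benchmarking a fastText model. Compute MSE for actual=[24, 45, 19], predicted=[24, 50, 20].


Squared errors: (24-24)²=0, (45-50)²=25, (19-20)²=1
Sum = 26
MSE = 26/3 = 26/3

26/3


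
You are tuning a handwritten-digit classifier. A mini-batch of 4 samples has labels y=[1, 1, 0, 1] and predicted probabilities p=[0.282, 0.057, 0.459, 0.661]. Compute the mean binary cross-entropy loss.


L[0] = -ln(0.282) = 1.2658
L[1] = -ln(0.057) = 2.8647
L[2] = -ln(1-0.459) = -ln(0.541) = 0.6143
L[3] = -ln(0.661) = 0.414
mean = (1.2658 + 2.8647 + 0.6143 + 0.414)/4 = 1.2897

1.2897


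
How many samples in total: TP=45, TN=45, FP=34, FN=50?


Total = TP + TN + FP + FN
= 45 + 45 + 34 + 50
= 174
(Predicted positive: 79, predicted negative: 95)

174


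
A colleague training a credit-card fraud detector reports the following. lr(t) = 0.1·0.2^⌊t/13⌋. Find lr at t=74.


n_drops = ⌊74/13⌋ = 5
lr = 0.1·0.2^5 = 0.1·0.00032 = 0.000032

0.000032


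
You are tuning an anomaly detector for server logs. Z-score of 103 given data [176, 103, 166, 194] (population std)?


μ = 159.75, σ = 34.2664
z = (103 - 159.75)/34.2664 = -1.6561

-1.6561


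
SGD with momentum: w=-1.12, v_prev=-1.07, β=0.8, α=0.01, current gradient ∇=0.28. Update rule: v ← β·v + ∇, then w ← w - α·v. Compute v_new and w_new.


v_new = 0.8·-1.07 + 0.28 = -0.856 + 0.28 = -0.576
w_new = -1.12 - 0.01·-0.576 = -1.12 + 0.00576 = -1.11424

v_new=-0.576, w_new=-1.11424


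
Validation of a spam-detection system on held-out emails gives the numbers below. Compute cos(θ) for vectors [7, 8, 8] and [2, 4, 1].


A·B = 7·2 + 8·4 + 8·1 = 54
‖A‖ = √177 = 13.3041, ‖B‖ = √21 = 4.5826
cos = 54/(√177·√21) = 54/√3717 = 0.8857

0.8857


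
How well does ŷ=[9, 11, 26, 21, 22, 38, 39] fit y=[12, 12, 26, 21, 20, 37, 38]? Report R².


ȳ = 23.7143
SS_res = Σ(y-ŷ)² = 16
SS_tot = Σ(y-ȳ)² = 681.43
R² = 1 - SS_res/SS_tot = 1 - 0.0235 = 0.9765

0.9765


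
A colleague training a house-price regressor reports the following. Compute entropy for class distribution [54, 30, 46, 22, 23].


Probabilities: [54/175, 30/175, 46/175, 22/175, 23/175] ≈ [0.3086, 0.1714, 0.2629, 0.1257, 0.1314]
H = -((54/175)·log₂(54/175) + (30/175)·log₂(30/175) + (46/175)·log₂(46/175) + (22/175)·log₂(22/175) + (23/175)·log₂(23/175))
  = 2.2272 bits

2.2272 bits


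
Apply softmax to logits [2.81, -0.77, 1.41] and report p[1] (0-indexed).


Exponentials: e^2.81=16.6099, e^-0.77=0.463, e^1.41=4.096
Sum = 21.1689
Softmax = [0.7846, 0.0219, 0.1935]
p[1] = 0.463/21.1689 = 0.0219

0.0219


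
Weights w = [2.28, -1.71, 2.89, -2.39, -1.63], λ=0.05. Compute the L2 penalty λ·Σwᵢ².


‖w‖₂² = (2.28)² + (-1.71)² + (2.89)² + (-2.39)² + (-1.63)²
     = 5.1984 + 2.9241 + 8.3521 + 5.7121 + 2.6569
     = 24.8436
λ·‖w‖₂² = 0.05·24.8436 = 1.24218

1.24218


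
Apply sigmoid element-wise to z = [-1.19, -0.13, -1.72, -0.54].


σ(-1.19) = 1/(1+e^1.19) = 0.2333
σ(-0.13) = 1/(1+e^0.13) = 0.4675
σ(-1.72) = 1/(1+e^1.72) = 0.1519
σ(-0.54) = 1/(1+e^0.54) = 0.3682
result = [0.2333, 0.4675, 0.1519, 0.3682]

[0.2333, 0.4675, 0.1519, 0.3682]


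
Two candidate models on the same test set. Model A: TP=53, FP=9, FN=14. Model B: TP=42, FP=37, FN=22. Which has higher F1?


Model A: P=53/62=0.8548, R=53/67=0.791, F1=2PR/(P+R)=2TP/(2TP+FP+FN)=106/129=0.8217
Model B: P=42/79=0.5316, R=42/64=0.6562, F1=2PR/(P+R)=2TP/(2TP+FP+FN)=84/143=0.5874
0.8217 > 0.5874 → Model A

Model A


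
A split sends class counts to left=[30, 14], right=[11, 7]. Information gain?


Parent = [41, 21], H_parent = 0.9236
H_left = 0.9024 (n=44), H_right = 0.9641 (n=18)
H_children = (44/62)·0.9024 + (18/62)·0.9641 = 0.9203
IG = 0.9236 - 0.9203 = 0.0033

0.0033


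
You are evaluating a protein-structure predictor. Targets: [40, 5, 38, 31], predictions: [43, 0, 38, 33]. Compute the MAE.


Absolute errors: |40-43|=3, |5-0|=5, |38-38|=0, |31-33|=2
Sum = 10
MAE = 10/4 = 5/2

5/2


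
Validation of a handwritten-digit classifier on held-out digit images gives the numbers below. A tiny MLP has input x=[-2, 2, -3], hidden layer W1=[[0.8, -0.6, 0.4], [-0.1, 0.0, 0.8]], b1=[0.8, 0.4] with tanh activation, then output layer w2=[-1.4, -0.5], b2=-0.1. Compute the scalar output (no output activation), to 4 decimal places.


z1[0] = (0.8)·(-2) + (-0.6)·(2) + (0.4)·(-3) + 0.8 = -3.2
z1[1] = (-0.1)·(-2) + (0.0)·(2) + (0.8)·(-3) + 0.4 = -1.8
h = tanh(z1) = [-0.9967, -0.9468]
output = (-1.4)·(-0.9967) + (-0.5)·(-0.9468) - 0.1 = 1.7688

1.7688


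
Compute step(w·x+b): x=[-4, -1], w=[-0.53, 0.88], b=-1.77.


z = (-4)·(-0.53) + (-1)·(0.88) - 1.77
  = -0.53
step(z) = 0 (z<0)

0


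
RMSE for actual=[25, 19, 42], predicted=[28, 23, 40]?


MSE = 29/3 = 9.6667
RMSE = √(29/3) = 3.1091

3.1091


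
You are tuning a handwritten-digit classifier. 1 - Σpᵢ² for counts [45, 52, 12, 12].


Probabilities: [45/121, 52/121, 12/121, 12/121] ≈ [0.3719, 0.4298, 0.0992, 0.0992]
Σpᵢ² = (2025 + 2704 + 144 + 144)/121² = 5017/14641
Gini = 1 - Σpᵢ² = 1 - 5017/14641 = 0.6573

0.6573


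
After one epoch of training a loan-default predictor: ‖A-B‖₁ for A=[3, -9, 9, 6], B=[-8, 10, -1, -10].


d = |3+ 8| + |-9-10| + |9+ 1| + |6+ 10|
  = 11 + 19 + 10 + 16
  = 56

56


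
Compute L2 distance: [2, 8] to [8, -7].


d = √((2-8)² + (8+ 7)²)
  = √(36 + 225)
  = √261 = 16.1555

16.1555


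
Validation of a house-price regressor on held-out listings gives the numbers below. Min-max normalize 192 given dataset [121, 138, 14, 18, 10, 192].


min=10, max=192
(192-10)/(192-10) = 182/182 = 1.0

1.0


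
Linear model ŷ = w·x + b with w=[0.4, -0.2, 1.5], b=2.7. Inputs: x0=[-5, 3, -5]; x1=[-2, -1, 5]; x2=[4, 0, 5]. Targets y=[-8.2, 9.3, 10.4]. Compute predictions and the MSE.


ŷ0 = (0.4)·(-5) + (-0.2)·(3) + (1.5)·(-5) + 2.7 = -7.4
ŷ1 = (0.4)·(-2) + (-0.2)·(-1) + (1.5)·(5) + 2.7 = 9.6
ŷ2 = (0.4)·(4) + (-0.2)·(0) + (1.5)·(5) + 2.7 = 11.8
errors² = [0.64, 0.09, 1.96]
MSE = 2.6900/3 = 0.8967

0.8967


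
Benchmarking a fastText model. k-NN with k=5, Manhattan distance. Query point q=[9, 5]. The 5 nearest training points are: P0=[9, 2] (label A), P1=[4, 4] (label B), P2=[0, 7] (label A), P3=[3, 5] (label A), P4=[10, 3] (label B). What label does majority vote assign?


d(q,P0) = 3  (label A)
d(q,P1) = 6  (label B)
d(q,P2) = 11  (label A)
d(q,P3) = 6  (label A)
d(q,P4) = 3  (label B)
Votes: A=3, B=2
Majority → A

A


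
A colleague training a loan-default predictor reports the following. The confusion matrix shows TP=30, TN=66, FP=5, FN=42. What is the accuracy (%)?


Accuracy = (TP+TN)/(TP+TN+FP+FN)
= (30+66)/(143)
= 96/143 = 67.13%

67.13%


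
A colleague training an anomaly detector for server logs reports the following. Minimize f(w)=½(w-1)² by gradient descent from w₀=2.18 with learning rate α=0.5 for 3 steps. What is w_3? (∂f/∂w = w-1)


step 1: grad = 2.18-1 = 1.18; w = 2.18 - 0.5·(1.18) = 1.59
step 2: grad = 1.59-1 = 0.59; w = 1.59 - 0.5·(0.59) = 1.295
step 3: grad = 1.295-1 = 0.295; w = 1.295 - 0.5·(0.295) = 1.1475

1.1475


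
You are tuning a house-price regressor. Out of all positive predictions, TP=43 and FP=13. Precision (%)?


Precision = TP/(TP+FP)
= 43/(43+13)
= 43/56 = 76.79%

76.79%


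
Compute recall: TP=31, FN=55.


Recall = TP/(TP+FN)
= 31/(31+55)
= 31/86 = 36.05%

36.05%


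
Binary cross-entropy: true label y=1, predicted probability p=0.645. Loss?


BCE = -[y·ln(p) + (1-y)·ln(1-p)]
= -1·ln(0.645) - 0
= -ln(0.645) = 0.4385

0.4385


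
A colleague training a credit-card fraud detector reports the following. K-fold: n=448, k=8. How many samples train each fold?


Fold size = 448/8 = 56
Training per fold = 448 - 56 = 392

392


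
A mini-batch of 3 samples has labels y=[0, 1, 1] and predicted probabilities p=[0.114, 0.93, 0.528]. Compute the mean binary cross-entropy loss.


L[0] = -ln(1-0.114) = -ln(0.886) = 0.121
L[1] = -ln(0.93) = 0.0726
L[2] = -ln(0.528) = 0.6387
mean = (0.121 + 0.0726 + 0.6387)/3 = 0.2774

0.2774


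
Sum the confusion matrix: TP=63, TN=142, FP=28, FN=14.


Total = TP + TN + FP + FN
= 63 + 142 + 28 + 14
= 247
(Predicted positive: 91, predicted negative: 156)

247


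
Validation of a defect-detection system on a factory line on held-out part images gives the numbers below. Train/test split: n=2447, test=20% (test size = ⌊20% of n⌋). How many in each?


Test = ⌊2447·20/100⌋ = 489
Train = 2447 - 489 = 1958

Train: 1958, Test: 489


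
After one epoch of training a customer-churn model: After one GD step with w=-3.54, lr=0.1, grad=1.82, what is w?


w_new = w - α·∇
= -3.54 - 0.1·1.82
= -3.54 - 0.182
= -3.722

-3.722


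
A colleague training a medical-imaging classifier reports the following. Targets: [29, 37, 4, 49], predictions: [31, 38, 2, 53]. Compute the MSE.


Squared errors: (29-31)²=4, (37-38)²=1, (4-2)²=4, (49-53)²=16
Sum = 25
MSE = 25/4 = 25/4

25/4


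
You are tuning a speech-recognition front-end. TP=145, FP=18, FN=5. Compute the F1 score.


Precision = 145/163 = 0.8896
Recall = 145/150 = 0.9667
F1 = 2·P·R/(P+R) = 2·TP/(2·TP+FP+FN) = 290/(290+18+5) = 290/313 = 0.9265

0.9265


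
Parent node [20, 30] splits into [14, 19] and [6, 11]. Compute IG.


Parent = [20, 30], H_parent = 0.971
H_left = 0.9834 (n=33), H_right = 0.9367 (n=17)
H_children = (33/50)·0.9834 + (17/50)·0.9367 = 0.9675
IG = 0.971 - 0.9675 = 0.0035

0.0035


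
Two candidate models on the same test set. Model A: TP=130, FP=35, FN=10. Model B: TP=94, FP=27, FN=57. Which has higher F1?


Model A: P=130/165=0.7879, R=130/140=0.9286, F1=2PR/(P+R)=2TP/(2TP+FP+FN)=260/305=0.8525
Model B: P=94/121=0.7769, R=94/151=0.6225, F1=2PR/(P+R)=2TP/(2TP+FP+FN)=188/272=0.6912
0.8525 > 0.6912 → Model A

Model A


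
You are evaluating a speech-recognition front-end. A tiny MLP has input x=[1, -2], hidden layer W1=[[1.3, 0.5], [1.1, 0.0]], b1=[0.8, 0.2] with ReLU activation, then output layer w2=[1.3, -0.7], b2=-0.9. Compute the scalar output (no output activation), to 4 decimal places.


z1[0] = (1.3)·(1) + (0.5)·(-2) + 0.8 = 1.1
z1[1] = (1.1)·(1) + (0.0)·(-2) + 0.2 = 1.3
h = ReLU(z1) = [1.1, 1.3]
output = (1.3)·(1.1) + (-0.7)·(1.3) - 0.9 = -0.38

-0.38


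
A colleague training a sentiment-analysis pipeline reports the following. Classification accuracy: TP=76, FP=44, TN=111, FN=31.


Accuracy = (TP+TN)/(TP+TN+FP+FN)
= (76+111)/(262)
= 187/262 = 71.37%

71.37%


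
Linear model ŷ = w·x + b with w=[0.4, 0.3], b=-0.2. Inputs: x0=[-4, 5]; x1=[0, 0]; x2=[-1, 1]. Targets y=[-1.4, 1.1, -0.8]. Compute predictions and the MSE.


ŷ0 = (0.4)·(-4) + (0.3)·(5) - 0.2 = -0.3
ŷ1 = (0.4)·(0) + (0.3)·(0) - 0.2 = -0.2
ŷ2 = (0.4)·(-1) + (0.3)·(1) - 0.2 = -0.3
errors² = [1.21, 1.69, 0.25]
MSE = 3.1500/3 = 1.05

1.05


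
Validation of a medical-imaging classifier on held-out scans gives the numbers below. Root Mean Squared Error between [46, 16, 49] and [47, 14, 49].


MSE = 5/3 = 1.6667
RMSE = √(5/3) = 1.291

1.291


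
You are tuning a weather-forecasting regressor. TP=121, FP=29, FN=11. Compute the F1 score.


Precision = 121/150 = 0.8067
Recall = 121/132 = 0.9167
F1 = 2·P·R/(P+R) = 2·TP/(2·TP+FP+FN) = 242/(242+29+11) = 242/282 = 0.8582

0.8582


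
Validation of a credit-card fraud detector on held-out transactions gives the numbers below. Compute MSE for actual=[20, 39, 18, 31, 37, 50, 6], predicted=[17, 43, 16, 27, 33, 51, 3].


Squared errors: (20-17)²=9, (39-43)²=16, (18-16)²=4, (31-27)²=16, (37-33)²=16, (50-51)²=1, (6-3)²=9
Sum = 71
MSE = 71/7 = 71/7

71/7


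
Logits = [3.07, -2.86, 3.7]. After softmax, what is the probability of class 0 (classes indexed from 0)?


Exponentials: e^3.07=21.5419, e^-2.86=0.0573, e^3.7=40.4473
Sum = 62.0465
Softmax = [0.3472, 0.0009, 0.6519]
p[0] = 21.5419/62.0465 = 0.3472

0.3472


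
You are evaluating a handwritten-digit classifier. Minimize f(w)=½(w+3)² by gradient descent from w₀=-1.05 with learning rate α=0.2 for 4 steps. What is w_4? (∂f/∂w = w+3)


step 1: grad = -1.05+3 = 1.95; w = -1.05 - 0.2·(1.95) = -1.44
step 2: grad = -1.44+3 = 1.56; w = -1.44 - 0.2·(1.56) = -1.752
step 3: grad = -1.752+3 = 1.248; w = -1.752 - 0.2·(1.248) = -2.0016
step 4: grad = -2.0016+3 = 0.9984; w = -2.0016 - 0.2·(0.9984) = -2.20128

-2.20128


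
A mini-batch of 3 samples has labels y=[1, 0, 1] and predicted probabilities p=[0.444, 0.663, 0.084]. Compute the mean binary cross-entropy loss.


L[0] = -ln(0.444) = 0.8119
L[1] = -ln(1-0.663) = -ln(0.337) = 1.0877
L[2] = -ln(0.084) = 2.4769
mean = (0.8119 + 1.0877 + 2.4769)/3 = 1.4588

1.4588


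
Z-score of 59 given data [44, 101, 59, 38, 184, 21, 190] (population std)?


μ = 91, σ = 64.9087
z = (59 - 91)/64.9087 = -0.493

-0.493


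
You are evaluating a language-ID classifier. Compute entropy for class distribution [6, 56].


Probabilities: [6/62, 56/62] ≈ [0.0968, 0.9032]
H = -((6/62)·log₂(6/62) + (56/62)·log₂(56/62))
  = 0.4587 bits

0.4587 bits


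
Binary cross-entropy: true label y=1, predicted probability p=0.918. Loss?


BCE = -[y·ln(p) + (1-y)·ln(1-p)]
= -1·ln(0.918) - 0
= -ln(0.918) = 0.0856

0.0856


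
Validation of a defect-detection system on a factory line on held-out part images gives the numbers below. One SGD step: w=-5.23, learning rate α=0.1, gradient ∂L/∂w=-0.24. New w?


w_new = w - α·∇
= -5.23 - 0.1·-0.24
= -5.23 + 0.024
= -5.206

-5.206


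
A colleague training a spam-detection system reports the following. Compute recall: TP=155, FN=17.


Recall = TP/(TP+FN)
= 155/(155+17)
= 155/172 = 90.12%

90.12%


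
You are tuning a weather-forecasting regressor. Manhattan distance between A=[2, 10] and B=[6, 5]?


d = |2-6| + |10-5|
  = 4 + 5
  = 9

9


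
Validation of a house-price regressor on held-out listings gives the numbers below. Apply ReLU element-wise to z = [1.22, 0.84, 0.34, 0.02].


ReLU(1.22) = max(0, 1.22) = 1.22
ReLU(0.84) = max(0, 0.84) = 0.84
ReLU(0.34) = max(0, 0.34) = 0.34
ReLU(0.02) = max(0, 0.02) = 0.02
result = [1.22, 0.84, 0.34, 0.02]

[1.22, 0.84, 0.34, 0.02]


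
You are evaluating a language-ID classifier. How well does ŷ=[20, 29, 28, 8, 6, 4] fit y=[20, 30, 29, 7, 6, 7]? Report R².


ȳ = 16.5
SS_res = Σ(y-ŷ)² = 12
SS_tot = Σ(y-ȳ)² = 641.5
R² = 1 - SS_res/SS_tot = 1 - 0.0187 = 0.9813

0.9813


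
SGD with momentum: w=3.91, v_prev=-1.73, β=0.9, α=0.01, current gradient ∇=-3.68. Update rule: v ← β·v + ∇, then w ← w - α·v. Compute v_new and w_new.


v_new = 0.9·-1.73 - 3.68 = -1.557 - 3.68 = -5.237
w_new = 3.91 - 0.01·-5.237 = 3.91 + 0.05237 = 3.96237

v_new=-5.237, w_new=3.96237


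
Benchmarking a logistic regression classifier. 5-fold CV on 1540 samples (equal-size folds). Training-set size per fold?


Fold size = 1540/5 = 308
Training per fold = 1540 - 308 = 1232

1232


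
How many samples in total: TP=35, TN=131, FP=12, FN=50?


Total = TP + TN + FP + FN
= 35 + 131 + 12 + 50
= 228
(Predicted positive: 47, predicted negative: 181)

228


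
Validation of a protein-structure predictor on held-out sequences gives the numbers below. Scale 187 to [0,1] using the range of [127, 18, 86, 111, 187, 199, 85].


min=18, max=199
(187-18)/(199-18) = 169/181 = 0.9337

0.9337


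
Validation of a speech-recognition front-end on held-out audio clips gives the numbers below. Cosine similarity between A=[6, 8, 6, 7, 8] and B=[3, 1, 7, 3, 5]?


A·B = 6·3 + 8·1 + 6·7 + 7·3 + 8·5 = 129
‖A‖ = √249 = 15.7797, ‖B‖ = √93 = 9.6437
cos = 129/(√249·√93) = 129/√23157 = 0.8477

0.8477


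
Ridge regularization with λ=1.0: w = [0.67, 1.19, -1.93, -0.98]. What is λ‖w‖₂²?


‖w‖₂² = (0.67)² + (1.19)² + (-1.93)² + (-0.98)²
     = 0.4489 + 1.4161 + 3.7249 + 0.9604
     = 6.5503
λ·‖w‖₂² = 1.0·6.5503 = 6.5503

6.5503


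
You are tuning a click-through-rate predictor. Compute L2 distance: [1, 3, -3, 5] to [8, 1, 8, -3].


d = √((1-8)² + (3-1)² + (-3-8)² + (5+ 3)²)
  = √(49 + 4 + 121 + 64)
  = √238 = 15.4272

15.4272


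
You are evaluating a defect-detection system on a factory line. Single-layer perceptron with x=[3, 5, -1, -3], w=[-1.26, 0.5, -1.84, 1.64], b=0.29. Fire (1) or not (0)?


z = (3)·(-1.26) + (5)·(0.5) + (-1)·(-1.84) + (-3)·(1.64) + 0.29
  = -4.07
step(z) = 0 (z<0)

0


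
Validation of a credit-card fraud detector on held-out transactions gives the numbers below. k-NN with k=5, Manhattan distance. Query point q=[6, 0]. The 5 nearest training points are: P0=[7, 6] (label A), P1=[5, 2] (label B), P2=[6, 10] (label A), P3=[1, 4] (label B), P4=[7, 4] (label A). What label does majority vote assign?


d(q,P0) = 7  (label A)
d(q,P1) = 3  (label B)
d(q,P2) = 10  (label A)
d(q,P3) = 9  (label B)
d(q,P4) = 5  (label A)
Votes: A=3, B=2
Majority → A

A


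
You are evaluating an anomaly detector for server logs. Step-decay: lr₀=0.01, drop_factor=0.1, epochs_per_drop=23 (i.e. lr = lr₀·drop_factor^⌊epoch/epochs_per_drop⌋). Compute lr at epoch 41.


n_drops = ⌊41/23⌋ = 1
lr = 0.01·0.1^1 = 0.01·0.1 = 0.001

0.001


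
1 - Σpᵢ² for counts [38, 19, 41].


Probabilities: [38/98, 19/98, 41/98] ≈ [0.3878, 0.1939, 0.4184]
Σpᵢ² = (1444 + 361 + 1681)/98² = 3486/9604
Gini = 1 - Σpᵢ² = 1 - 3486/9604 = 0.637

0.637


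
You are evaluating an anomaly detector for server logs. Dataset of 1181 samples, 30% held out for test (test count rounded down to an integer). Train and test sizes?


Test = ⌊1181·30/100⌋ = 354
Train = 1181 - 354 = 827

Train: 827, Test: 354


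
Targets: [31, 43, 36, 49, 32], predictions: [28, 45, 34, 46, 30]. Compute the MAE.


Absolute errors: |31-28|=3, |43-45|=2, |36-34|=2, |49-46|=3, |32-30|=2
Sum = 12
MAE = 12/5 = 12/5

12/5


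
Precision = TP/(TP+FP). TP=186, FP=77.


Precision = TP/(TP+FP)
= 186/(186+77)
= 186/263 = 70.72%

70.72%


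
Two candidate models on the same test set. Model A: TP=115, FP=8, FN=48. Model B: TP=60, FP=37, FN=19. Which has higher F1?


Model A: P=115/123=0.935, R=115/163=0.7055, F1=2PR/(P+R)=2TP/(2TP+FP+FN)=230/286=0.8042
Model B: P=60/97=0.6186, R=60/79=0.7595, F1=2PR/(P+R)=2TP/(2TP+FP+FN)=120/176=0.6818
0.8042 > 0.6818 → Model A

Model A


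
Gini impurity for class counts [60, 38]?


Probabilities: [60/98, 38/98] ≈ [0.6122, 0.3878]
Σpᵢ² = (3600 + 1444)/98² = 5044/9604
Gini = 1 - Σpᵢ² = 1 - 5044/9604 = 0.4748

0.4748


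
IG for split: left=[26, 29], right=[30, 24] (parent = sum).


Parent = [56, 53], H_parent = 0.9995
H_left = 0.9979 (n=55), H_right = 0.9911 (n=54)
H_children = (55/109)·0.9979 + (54/109)·0.9911 = 0.9945
IG = 0.9995 - 0.9945 = 0.005

0.005


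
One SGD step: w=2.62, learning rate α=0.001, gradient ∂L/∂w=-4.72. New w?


w_new = w - α·∇
= 2.62 - 0.001·-4.72
= 2.62 + 0.00472
= 2.62472

2.62472


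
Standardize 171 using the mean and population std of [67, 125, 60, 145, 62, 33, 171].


μ = 94.7143, σ = 47.9843
z = (171 - 94.7143)/47.9843 = 1.5898

1.5898


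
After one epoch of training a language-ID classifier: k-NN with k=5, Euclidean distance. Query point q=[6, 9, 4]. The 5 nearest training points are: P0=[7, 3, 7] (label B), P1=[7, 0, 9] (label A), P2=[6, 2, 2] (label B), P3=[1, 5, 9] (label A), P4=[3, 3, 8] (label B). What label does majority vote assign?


d(q,P0) = 6.7823  (label B)
d(q,P1) = 10.3441  (label A)
d(q,P2) = 7.2801  (label B)
d(q,P3) = 8.124  (label A)
d(q,P4) = 7.8102  (label B)
Votes: A=2, B=3
Majority → B

B


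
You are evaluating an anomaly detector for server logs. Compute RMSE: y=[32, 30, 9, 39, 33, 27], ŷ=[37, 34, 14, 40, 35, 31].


MSE = 87/6 = 14.5
RMSE = √(87/6) = 3.8079

3.8079


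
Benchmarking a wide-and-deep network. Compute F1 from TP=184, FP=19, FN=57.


Precision = 184/203 = 0.9064
Recall = 184/241 = 0.7635
F1 = 2·P·R/(P+R) = 2·TP/(2·TP+FP+FN) = 368/(368+19+57) = 368/444 = 0.8288

0.8288


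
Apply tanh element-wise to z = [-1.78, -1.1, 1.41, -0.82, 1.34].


tanh(-1.78) = -0.9447
tanh(-1.1) = -0.8005
tanh(1.41) = 0.8875
tanh(-0.82) = -0.6751
tanh(1.34) = 0.8717
result = [-0.9447, -0.8005, 0.8875, -0.6751, 0.8717]

[-0.9447, -0.8005, 0.8875, -0.6751, 0.8717]


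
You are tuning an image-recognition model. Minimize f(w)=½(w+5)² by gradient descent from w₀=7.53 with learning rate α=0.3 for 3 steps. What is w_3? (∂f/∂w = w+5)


step 1: grad = 7.53+5 = 12.53; w = 7.53 - 0.3·(12.53) = 3.771
step 2: grad = 3.771+5 = 8.771; w = 3.771 - 0.3·(8.771) = 1.1397
step 3: grad = 1.1397+5 = 6.1397; w = 1.1397 - 0.3·(6.1397) = -0.70221

-0.70221


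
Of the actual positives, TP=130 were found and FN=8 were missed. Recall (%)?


Recall = TP/(TP+FN)
= 130/(130+8)
= 130/138 = 94.2%

94.2%


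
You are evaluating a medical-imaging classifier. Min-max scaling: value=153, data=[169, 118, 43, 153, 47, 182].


min=43, max=182
(153-43)/(182-43) = 110/139 = 0.7914

0.7914


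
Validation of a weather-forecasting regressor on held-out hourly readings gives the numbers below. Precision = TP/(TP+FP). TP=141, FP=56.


Precision = TP/(TP+FP)
= 141/(141+56)
= 141/197 = 71.57%

71.57%


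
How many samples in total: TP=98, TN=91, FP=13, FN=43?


Total = TP + TN + FP + FN
= 98 + 91 + 13 + 43
= 245
(Predicted positive: 111, predicted negative: 134)

245


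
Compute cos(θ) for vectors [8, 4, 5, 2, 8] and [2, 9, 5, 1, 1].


A·B = 8·2 + 4·9 + 5·5 + 2·1 + 8·1 = 87
‖A‖ = √173 = 13.1529, ‖B‖ = √112 = 10.583
cos = 87/(√173·√112) = 87/√19376 = 0.625

0.625


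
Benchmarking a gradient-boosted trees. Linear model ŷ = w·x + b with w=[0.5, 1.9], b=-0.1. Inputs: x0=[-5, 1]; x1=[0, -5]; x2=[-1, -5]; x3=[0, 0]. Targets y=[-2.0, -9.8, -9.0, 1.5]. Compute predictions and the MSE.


ŷ0 = (0.5)·(-5) + (1.9)·(1) - 0.1 = -0.7
ŷ1 = (0.5)·(0) + (1.9)·(-5) - 0.1 = -9.6
ŷ2 = (0.5)·(-1) + (1.9)·(-5) - 0.1 = -10.1
ŷ3 = (0.5)·(0) + (1.9)·(0) - 0.1 = -0.1
errors² = [1.69, 0.04, 1.21, 2.56]
MSE = 5.5000/4 = 1.375

1.375


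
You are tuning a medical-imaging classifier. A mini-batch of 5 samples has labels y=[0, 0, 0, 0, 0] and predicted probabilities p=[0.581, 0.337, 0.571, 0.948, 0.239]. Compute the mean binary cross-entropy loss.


L[0] = -ln(1-0.581) = -ln(0.419) = 0.8699
L[1] = -ln(1-0.337) = -ln(0.663) = 0.411
L[2] = -ln(1-0.571) = -ln(0.429) = 0.8463
L[3] = -ln(1-0.948) = -ln(0.052) = 2.9565
L[4] = -ln(1-0.239) = -ln(0.761) = 0.2731
mean = (0.8699 + 0.411 + 0.8463 + 2.9565 + 0.2731)/5 = 1.0714

1.0714


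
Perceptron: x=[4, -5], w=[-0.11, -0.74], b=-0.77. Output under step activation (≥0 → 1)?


z = (4)·(-0.11) + (-5)·(-0.74) - 0.77
  = 2.49
step(z) = 1 (z≥0)

1


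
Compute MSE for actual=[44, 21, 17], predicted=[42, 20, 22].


Squared errors: (44-42)²=4, (21-20)²=1, (17-22)²=25
Sum = 30
MSE = 30/3 = 10

10


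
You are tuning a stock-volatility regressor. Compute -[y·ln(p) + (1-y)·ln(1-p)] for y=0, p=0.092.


BCE = -[y·ln(p) + (1-y)·ln(1-p)]
= -0 - 1·ln(1-0.092)
= -ln(0.908) = 0.0965

0.0965


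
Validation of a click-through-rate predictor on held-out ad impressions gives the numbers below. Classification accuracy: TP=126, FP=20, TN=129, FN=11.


Accuracy = (TP+TN)/(TP+TN+FP+FN)
= (126+129)/(286)
= 255/286 = 89.16%

89.16%


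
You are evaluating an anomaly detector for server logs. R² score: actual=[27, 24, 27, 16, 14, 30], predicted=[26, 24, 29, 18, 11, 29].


ȳ = 23
SS_res = Σ(y-ŷ)² = 19
SS_tot = Σ(y-ȳ)² = 212
R² = 1 - SS_res/SS_tot = 1 - 0.0896 = 0.9104

0.9104


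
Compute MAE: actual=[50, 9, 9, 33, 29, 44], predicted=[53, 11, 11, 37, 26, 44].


Absolute errors: |50-53|=3, |9-11|=2, |9-11|=2, |33-37|=4, |29-26|=3, |44-44|=0
Sum = 14
MAE = 14/6 = 7/3

7/3


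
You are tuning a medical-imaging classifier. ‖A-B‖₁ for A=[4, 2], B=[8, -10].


d = |4-8| + |2+ 10|
  = 4 + 12
  = 16

16


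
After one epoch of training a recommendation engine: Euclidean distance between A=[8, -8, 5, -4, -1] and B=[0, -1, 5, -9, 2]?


d = √((8-0)² + (-8+ 1)² + (5-5)² + (-4+ 9)² + (-1-2)²)
  = √(64 + 49 + 0 + 25 + 9)
  = √147 = 12.1244

12.1244


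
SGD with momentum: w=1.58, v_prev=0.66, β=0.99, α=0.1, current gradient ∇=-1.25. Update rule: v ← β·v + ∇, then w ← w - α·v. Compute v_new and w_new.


v_new = 0.99·0.66 - 1.25 = 0.6534 - 1.25 = -0.5966
w_new = 1.58 - 0.1·-0.5966 = 1.58 + 0.05966 = 1.63966

v_new=-0.5966, w_new=1.63966


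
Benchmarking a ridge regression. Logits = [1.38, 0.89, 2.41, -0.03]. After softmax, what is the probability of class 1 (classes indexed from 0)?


Exponentials: e^1.38=3.9749, e^0.89=2.4351, e^2.41=11.134, e^-0.03=0.9704
Sum = 18.5144
Softmax = [0.2147, 0.1315, 0.6014, 0.0524]
p[1] = 2.4351/18.5144 = 0.1315

0.1315


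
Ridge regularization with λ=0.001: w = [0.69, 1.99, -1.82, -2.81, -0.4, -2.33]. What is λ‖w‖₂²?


‖w‖₂² = (0.69)² + (1.99)² + (-1.82)² + (-2.81)² + (-0.4)² + (-2.33)²
     = 0.4761 + 3.9601 + 3.3124 + 7.8961 + 0.16 + 5.4289
     = 21.2336
λ·‖w‖₂² = 0.001·21.2336 = 0.021234

0.021234


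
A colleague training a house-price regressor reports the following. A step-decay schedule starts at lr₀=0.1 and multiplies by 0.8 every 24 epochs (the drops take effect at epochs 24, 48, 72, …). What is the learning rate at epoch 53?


n_drops = ⌊53/24⌋ = 2
lr = 0.1·0.8^2 = 0.1·0.64 = 0.064

0.064


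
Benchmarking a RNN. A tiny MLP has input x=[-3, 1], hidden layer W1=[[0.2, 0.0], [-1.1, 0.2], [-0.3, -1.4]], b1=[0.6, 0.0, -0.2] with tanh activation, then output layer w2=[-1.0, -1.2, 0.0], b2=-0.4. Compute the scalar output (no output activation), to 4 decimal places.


z1[0] = (0.2)·(-3) + (0.0)·(1) + 0.6 = 0.0
z1[1] = (-1.1)·(-3) + (0.2)·(1) + 0.0 = 3.5
z1[2] = (-0.3)·(-3) + (-1.4)·(1) - 0.2 = -0.7
h = tanh(z1) = [0.0, 0.9982, -0.6044]
output = (-1.0)·(0.0) + (-1.2)·(0.9982) + (0.0)·(-0.6044) - 0.4 = -1.5978

-1.5978


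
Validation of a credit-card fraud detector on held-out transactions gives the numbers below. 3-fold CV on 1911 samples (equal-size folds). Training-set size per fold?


Fold size = 1911/3 = 637
Training per fold = 1911 - 637 = 1274

1274


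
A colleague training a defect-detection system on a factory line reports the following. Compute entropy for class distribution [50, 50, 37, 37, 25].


Probabilities: [50/199, 50/199, 37/199, 37/199, 25/199] ≈ [0.2513, 0.2513, 0.1859, 0.1859, 0.1256]
H = -((50/199)·log₂(50/199) + (50/199)·log₂(50/199) + (37/199)·log₂(37/199) + (37/199)·log₂(37/199) + (25/199)·log₂(25/199))
  = 2.2799 bits

2.2799 bits


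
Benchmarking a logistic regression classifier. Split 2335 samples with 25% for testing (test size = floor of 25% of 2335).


Test = ⌊2335·25/100⌋ = 583
Train = 2335 - 583 = 1752

Train: 1752, Test: 583


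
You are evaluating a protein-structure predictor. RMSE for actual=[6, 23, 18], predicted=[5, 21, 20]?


MSE = 9/3 = 3
RMSE = √(9/3) = 1.7321

1.7321


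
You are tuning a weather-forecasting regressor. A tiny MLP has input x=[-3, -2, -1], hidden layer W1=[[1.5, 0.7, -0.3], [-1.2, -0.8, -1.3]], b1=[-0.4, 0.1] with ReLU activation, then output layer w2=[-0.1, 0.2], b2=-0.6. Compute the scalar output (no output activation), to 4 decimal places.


z1[0] = (1.5)·(-3) + (0.7)·(-2) + (-0.3)·(-1) - 0.4 = -6.0
z1[1] = (-1.2)·(-3) + (-0.8)·(-2) + (-1.3)·(-1) + 0.1 = 6.6
h = ReLU(z1) = [0.0, 6.6]
output = (-0.1)·(0.0) + (0.2)·(6.6) - 0.6 = 0.72

0.72


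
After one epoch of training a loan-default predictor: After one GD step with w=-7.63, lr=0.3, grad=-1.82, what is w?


w_new = w - α·∇
= -7.63 - 0.3·-1.82
= -7.63 + 0.546
= -7.084

-7.084


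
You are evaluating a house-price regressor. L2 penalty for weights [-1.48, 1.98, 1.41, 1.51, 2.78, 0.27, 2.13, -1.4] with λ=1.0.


‖w‖₂² = (-1.48)² + (1.98)² + (1.41)² + (1.51)² + (2.78)² + (0.27)² + (2.13)² + (-1.4)²
     = 2.1904 + 3.9204 + 1.9881 + 2.2801 + 7.7284 + 0.0729 + 4.5369 + 1.96
     = 24.6772
λ·‖w‖₂² = 1.0·24.6772 = 24.6772

24.6772


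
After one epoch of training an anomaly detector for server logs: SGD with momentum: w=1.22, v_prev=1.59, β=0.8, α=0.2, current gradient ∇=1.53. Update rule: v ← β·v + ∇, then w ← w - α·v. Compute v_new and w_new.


v_new = 0.8·1.59 + 1.53 = 1.272 + 1.53 = 2.802
w_new = 1.22 - 0.2·2.802 = 1.22 - 0.5604 = 0.6596

v_new=2.802, w_new=0.6596
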